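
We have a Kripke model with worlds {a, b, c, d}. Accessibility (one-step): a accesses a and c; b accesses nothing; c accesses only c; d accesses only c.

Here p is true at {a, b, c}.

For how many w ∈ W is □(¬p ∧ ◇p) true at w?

a: successors {a, c}; ¬p ∧ ◇p there: a:F, c:F. ✗
b: no successors, so □(¬p ∧ ◇p) holds vacuously. ✓
c: successors {c}; ¬p ∧ ◇p there: c:F. ✗
d: successors {c}; ¬p ∧ ◇p there: c:F. ✗
Satisfying worlds: {b}.

1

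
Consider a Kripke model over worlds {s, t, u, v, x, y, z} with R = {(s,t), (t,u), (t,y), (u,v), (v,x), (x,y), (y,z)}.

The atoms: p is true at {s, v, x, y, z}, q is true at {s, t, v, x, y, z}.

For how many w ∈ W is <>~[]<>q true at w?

s: successors {t}; ~[]<>q there: t:F. ✗
t: successors {u, y}; ~[]<>q there: u:F, y:T. ✓
u: successors {v}; ~[]<>q there: v:F. ✗
v: successors {x}; ~[]<>q there: x:F. ✗
x: successors {y}; ~[]<>q there: y:T. ✓
y: successors {z}; ~[]<>q there: z:F. ✗
z: no successors, so <>~[]<>q fails. ✗
Satisfying worlds: {t, x}.

2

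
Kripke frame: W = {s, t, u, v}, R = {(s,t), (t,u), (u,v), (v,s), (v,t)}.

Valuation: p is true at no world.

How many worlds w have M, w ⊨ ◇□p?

0

s: successors {t}; □p there: t:F. ✗
t: successors {u}; □p there: u:F. ✗
u: successors {v}; □p there: v:F. ✗
v: successors {s, t}; □p there: s:F, t:F. ✗
Satisfying worlds: ∅.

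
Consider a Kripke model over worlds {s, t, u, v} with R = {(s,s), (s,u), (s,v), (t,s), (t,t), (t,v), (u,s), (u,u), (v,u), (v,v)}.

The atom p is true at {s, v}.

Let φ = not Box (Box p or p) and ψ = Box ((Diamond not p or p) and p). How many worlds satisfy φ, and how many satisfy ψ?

For not Box (Box p or p):
s: Box (Box p or p) is F. ✓
t: Box (Box p or p) is F. ✓
u: Box (Box p or p) is F. ✓
v: Box (Box p or p) is F. ✓
— 4 worlds.
For Box ((Diamond not p or p) and p):
s: successors {s, u, v}; (Diamond not p or p) and p there: s:T, u:F, v:T. ✗
t: successors {s, t, v}; (Diamond not p or p) and p there: s:T, t:F, v:T. ✗
u: successors {s, u}; (Diamond not p or p) and p there: s:T, u:F. ✗
v: successors {u, v}; (Diamond not p or p) and p there: u:F, v:T. ✗
— 0 worlds.

4 and 0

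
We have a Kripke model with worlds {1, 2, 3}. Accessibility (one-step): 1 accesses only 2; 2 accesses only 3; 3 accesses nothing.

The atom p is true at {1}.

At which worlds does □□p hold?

{2, 3}

1: successors {2}; □p there: 2:F. ✗
2: successors {3}; □p there: 3:T. ✓
3: no successors, so □□p holds vacuously. ✓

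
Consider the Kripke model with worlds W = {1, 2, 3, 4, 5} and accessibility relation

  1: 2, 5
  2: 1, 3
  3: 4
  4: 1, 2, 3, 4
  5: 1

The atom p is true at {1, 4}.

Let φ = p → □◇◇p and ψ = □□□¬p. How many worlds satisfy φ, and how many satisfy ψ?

For p → □◇◇p:
1: p is T, □◇◇p is F. ✗
2: p is F, □◇◇p is T. ✓
3: p is F, □◇◇p is T. ✓
4: p is T, □◇◇p is T. ✓
5: p is F, □◇◇p is T. ✓
— 4 worlds.
For □□□¬p:
1: successors {2, 5}; □□¬p there: 2:F, 5:T. ✗
2: successors {1, 3}; □□¬p there: 1:F, 3:F. ✗
3: successors {4}; □□¬p there: 4:F. ✗
4: successors {1, 2, 3, 4}; □□¬p there: 1:F, 2:F, 3:F, 4:F. ✗
5: successors {1}; □□¬p there: 1:F. ✗
— 0 worlds.

4 and 0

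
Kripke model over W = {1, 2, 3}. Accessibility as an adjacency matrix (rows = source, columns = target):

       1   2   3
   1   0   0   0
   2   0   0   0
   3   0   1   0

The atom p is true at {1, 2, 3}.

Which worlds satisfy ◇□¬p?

{3}

1: no successors, so ◇□¬p fails. ✗
2: no successors, so ◇□¬p fails. ✗
3: successors {2}; □¬p there: 2:T. ✓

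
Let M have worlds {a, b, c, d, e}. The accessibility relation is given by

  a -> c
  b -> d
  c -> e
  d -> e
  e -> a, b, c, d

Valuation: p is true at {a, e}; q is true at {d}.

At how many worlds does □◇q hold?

a: successors {c}; ◇q there: c:F. ✗
b: successors {d}; ◇q there: d:F. ✗
c: successors {e}; ◇q there: e:T. ✓
d: successors {e}; ◇q there: e:T. ✓
e: successors {a, b, c, d}; ◇q there: a:F, b:T, c:F, d:F. ✗
Satisfying worlds: {c, d}.

2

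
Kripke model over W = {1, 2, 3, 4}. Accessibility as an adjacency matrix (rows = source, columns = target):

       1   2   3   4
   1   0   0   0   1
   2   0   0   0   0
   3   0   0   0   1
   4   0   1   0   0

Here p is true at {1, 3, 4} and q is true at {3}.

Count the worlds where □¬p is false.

2

1: successors {4}; ¬p there: 4:F. ✗
2: no successors, so □¬p holds vacuously. ✓
3: successors {4}; ¬p there: 4:F. ✗
4: successors {2}; ¬p there: 2:T. ✓
Satisfying worlds: {2, 4}.
So □¬p fails at the other 2 worlds.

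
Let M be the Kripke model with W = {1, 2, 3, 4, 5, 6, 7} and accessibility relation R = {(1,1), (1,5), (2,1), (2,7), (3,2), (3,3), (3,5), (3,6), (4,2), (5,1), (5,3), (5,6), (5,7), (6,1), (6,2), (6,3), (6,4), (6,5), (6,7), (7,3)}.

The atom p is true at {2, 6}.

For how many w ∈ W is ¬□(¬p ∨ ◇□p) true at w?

1: □(¬p ∨ ◇□p) is T. ✗
2: □(¬p ∨ ◇□p) is T. ✗
3: □(¬p ∨ ◇□p) is F. ✓
4: □(¬p ∨ ◇□p) is F. ✓
5: □(¬p ∨ ◇□p) is T. ✗
6: □(¬p ∨ ◇□p) is F. ✓
7: □(¬p ∨ ◇□p) is T. ✗
Satisfying worlds: {3, 4, 6}.

3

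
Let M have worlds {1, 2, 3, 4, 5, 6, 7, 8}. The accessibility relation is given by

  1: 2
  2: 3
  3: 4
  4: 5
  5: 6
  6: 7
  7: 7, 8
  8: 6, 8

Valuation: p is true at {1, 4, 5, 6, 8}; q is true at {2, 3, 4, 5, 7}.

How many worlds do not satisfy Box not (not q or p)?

1: successors {2}; not (not q or p) there: 2:T. ✓
2: successors {3}; not (not q or p) there: 3:T. ✓
3: successors {4}; not (not q or p) there: 4:F. ✗
4: successors {5}; not (not q or p) there: 5:F. ✗
5: successors {6}; not (not q or p) there: 6:F. ✗
6: successors {7}; not (not q or p) there: 7:T. ✓
7: successors {7, 8}; not (not q or p) there: 7:T, 8:F. ✗
8: successors {6, 8}; not (not q or p) there: 6:F, 8:F. ✗
Satisfying worlds: {1, 2, 6}.
So Box not (not q or p) fails at the other 5 worlds.

5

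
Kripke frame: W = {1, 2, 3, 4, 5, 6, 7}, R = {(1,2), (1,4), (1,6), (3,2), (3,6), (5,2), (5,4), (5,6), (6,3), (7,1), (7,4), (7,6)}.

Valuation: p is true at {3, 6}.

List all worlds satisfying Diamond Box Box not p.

1: successors {2, 4, 6}; Box Box not p there: 2:T, 4:T, 6:F. ✓
2: no successors, so Diamond Box Box not p fails. ✗
3: successors {2, 6}; Box Box not p there: 2:T, 6:F. ✓
4: no successors, so Diamond Box Box not p fails. ✗
5: successors {2, 4, 6}; Box Box not p there: 2:T, 4:T, 6:F. ✓
6: successors {3}; Box Box not p there: 3:F. ✗
7: successors {1, 4, 6}; Box Box not p there: 1:F, 4:T, 6:F. ✓

{1, 3, 5, 7}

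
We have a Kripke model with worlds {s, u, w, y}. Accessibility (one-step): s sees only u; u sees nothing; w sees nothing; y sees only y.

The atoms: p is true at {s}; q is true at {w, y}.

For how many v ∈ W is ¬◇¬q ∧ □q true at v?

3

s: ¬◇¬q is F, □q is F. ✗
u: ¬◇¬q is T, □q is T. ✓
w: ¬◇¬q is T, □q is T. ✓
y: ¬◇¬q is T, □q is T. ✓
Satisfying worlds: {u, w, y}.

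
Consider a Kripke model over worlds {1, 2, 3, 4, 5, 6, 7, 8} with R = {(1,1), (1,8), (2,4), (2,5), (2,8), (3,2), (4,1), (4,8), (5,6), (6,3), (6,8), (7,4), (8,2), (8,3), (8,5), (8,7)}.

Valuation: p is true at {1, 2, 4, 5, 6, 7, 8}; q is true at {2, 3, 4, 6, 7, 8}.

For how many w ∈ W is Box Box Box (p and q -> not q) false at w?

1: successors {1, 8}; Box Box (p and q -> not q) there: 1:F, 8:F. ✗
2: successors {4, 5, 8}; Box Box (p and q -> not q) there: 4:F, 5:F, 8:F. ✗
3: successors {2}; Box Box (p and q -> not q) there: 2:F. ✗
4: successors {1, 8}; Box Box (p and q -> not q) there: 1:F, 8:F. ✗
5: successors {6}; Box Box (p and q -> not q) there: 6:F. ✗
6: successors {3, 8}; Box Box (p and q -> not q) there: 3:F, 8:F. ✗
7: successors {4}; Box Box (p and q -> not q) there: 4:F. ✗
8: successors {2, 3, 5, 7}; Box Box (p and q -> not q) there: 2:F, 3:F, 5:F, 7:F. ✗
Satisfying worlds: ∅.
So Box Box Box (p and q -> not q) fails at the other 8 worlds.

8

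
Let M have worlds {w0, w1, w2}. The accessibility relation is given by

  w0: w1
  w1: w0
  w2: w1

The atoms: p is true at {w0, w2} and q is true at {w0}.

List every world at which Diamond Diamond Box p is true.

w0: successors {w1}; Diamond Box p there: w1:F. ✗
w1: successors {w0}; Diamond Box p there: w0:T. ✓
w2: successors {w1}; Diamond Box p there: w1:F. ✗

{w1}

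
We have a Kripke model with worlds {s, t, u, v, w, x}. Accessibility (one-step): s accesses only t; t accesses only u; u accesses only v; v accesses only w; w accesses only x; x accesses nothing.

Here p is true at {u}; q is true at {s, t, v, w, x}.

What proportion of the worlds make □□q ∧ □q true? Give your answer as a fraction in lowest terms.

s: □□q is F, □q is T. ✗
t: □□q is T, □q is F. ✗
u: □□q is T, □q is T. ✓
v: □□q is T, □q is T. ✓
w: □□q is T, □q is T. ✓
x: □□q is T, □q is T. ✓
That's 4 of 6 worlds, so 4/6 = 2/3.

2/3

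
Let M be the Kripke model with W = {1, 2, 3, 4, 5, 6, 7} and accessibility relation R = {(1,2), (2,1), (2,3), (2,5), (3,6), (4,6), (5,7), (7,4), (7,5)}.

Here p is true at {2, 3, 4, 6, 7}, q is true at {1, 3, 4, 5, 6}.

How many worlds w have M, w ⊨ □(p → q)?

1: successors {2}; p → q there: 2:F. ✗
2: successors {1, 3, 5}; p → q there: 1:T, 3:T, 5:T. ✓
3: successors {6}; p → q there: 6:T. ✓
4: successors {6}; p → q there: 6:T. ✓
5: successors {7}; p → q there: 7:F. ✗
6: no successors, so □(p → q) holds vacuously. ✓
7: successors {4, 5}; p → q there: 4:T, 5:T. ✓
Satisfying worlds: {2, 3, 4, 6, 7}.

5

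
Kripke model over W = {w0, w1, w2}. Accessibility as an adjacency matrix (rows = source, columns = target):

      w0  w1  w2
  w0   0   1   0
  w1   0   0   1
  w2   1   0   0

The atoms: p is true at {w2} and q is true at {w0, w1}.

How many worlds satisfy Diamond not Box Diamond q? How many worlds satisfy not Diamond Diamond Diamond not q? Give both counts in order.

For Diamond not Box Diamond q:
w0: successors {w1}; not Box Diamond q there: w1:F. ✗
w1: successors {w2}; not Box Diamond q there: w2:F. ✗
w2: successors {w0}; not Box Diamond q there: w0:T. ✓
— 1 world.
For not Diamond Diamond Diamond not q:
w0: Diamond Diamond Diamond not q is F. ✓
w1: Diamond Diamond Diamond not q is F. ✓
w2: Diamond Diamond Diamond not q is T. ✗
— 2 worlds.

1 and 2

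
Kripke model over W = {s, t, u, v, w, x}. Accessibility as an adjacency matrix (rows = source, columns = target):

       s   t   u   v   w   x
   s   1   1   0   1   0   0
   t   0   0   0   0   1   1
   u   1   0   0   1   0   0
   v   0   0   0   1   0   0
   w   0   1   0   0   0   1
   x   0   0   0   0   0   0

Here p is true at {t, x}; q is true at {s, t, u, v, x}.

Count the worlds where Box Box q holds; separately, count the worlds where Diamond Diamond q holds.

4 and 5

For Box Box q:
s: successors {s, t, v}; Box q there: s:T, t:F, v:T. ✗
t: successors {w, x}; Box q there: w:T, x:T. ✓
u: successors {s, v}; Box q there: s:T, v:T. ✓
v: successors {v}; Box q there: v:T. ✓
w: successors {t, x}; Box q there: t:F, x:T. ✗
x: no successors, so Box Box q holds vacuously. ✓
— 4 worlds.
For Diamond Diamond q:
s: successors {s, t, v}; Diamond q there: s:T, t:T, v:T. ✓
t: successors {w, x}; Diamond q there: w:T, x:F. ✓
u: successors {s, v}; Diamond q there: s:T, v:T. ✓
v: successors {v}; Diamond q there: v:T. ✓
w: successors {t, x}; Diamond q there: t:T, x:F. ✓
x: no successors, so Diamond Diamond q fails. ✗
— 5 worlds.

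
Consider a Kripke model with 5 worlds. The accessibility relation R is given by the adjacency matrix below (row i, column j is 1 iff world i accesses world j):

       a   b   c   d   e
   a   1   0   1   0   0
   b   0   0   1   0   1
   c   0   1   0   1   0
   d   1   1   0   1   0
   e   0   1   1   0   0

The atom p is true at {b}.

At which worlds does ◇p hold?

a: successors {a, c}; p there: a:F, c:F. ✗
b: successors {c, e}; p there: c:F, e:F. ✗
c: successors {b, d}; p there: b:T, d:F. ✓
d: successors {a, b, d}; p there: a:F, b:T, d:F. ✓
e: successors {b, c}; p there: b:T, c:F. ✓

{c, d, e}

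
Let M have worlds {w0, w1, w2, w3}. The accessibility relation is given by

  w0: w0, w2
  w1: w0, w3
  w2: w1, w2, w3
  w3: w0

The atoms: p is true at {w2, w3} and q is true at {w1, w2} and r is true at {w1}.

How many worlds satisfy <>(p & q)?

2

w0: successors {w0, w2}; p & q there: w0:F, w2:T. ✓
w1: successors {w0, w3}; p & q there: w0:F, w3:F. ✗
w2: successors {w1, w2, w3}; p & q there: w1:F, w2:T, w3:F. ✓
w3: successors {w0}; p & q there: w0:F. ✗
Satisfying worlds: {w0, w2}.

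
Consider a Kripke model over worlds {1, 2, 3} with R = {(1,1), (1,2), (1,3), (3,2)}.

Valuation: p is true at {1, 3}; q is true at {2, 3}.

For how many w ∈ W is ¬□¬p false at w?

2

1: □¬p is F. ✓
2: □¬p is T. ✗
3: □¬p is T. ✗
Satisfying worlds: {1}.
So ¬□¬p fails at the other 2 worlds.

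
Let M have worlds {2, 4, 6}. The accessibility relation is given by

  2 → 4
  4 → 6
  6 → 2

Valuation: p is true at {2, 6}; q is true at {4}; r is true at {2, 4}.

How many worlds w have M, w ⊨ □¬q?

2

2: successors {4}; ¬q there: 4:F. ✗
4: successors {6}; ¬q there: 6:T. ✓
6: successors {2}; ¬q there: 2:T. ✓
Satisfying worlds: {4, 6}.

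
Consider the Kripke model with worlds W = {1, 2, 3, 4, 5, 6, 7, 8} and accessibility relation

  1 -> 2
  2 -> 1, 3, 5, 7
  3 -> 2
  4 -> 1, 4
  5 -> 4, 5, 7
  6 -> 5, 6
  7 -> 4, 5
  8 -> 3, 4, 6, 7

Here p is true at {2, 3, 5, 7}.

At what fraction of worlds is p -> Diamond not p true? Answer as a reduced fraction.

7/8

1: p is F, Diamond not p is F. ✓
2: p is T, Diamond not p is T. ✓
3: p is T, Diamond not p is F. ✗
4: p is F, Diamond not p is T. ✓
5: p is T, Diamond not p is T. ✓
6: p is F, Diamond not p is T. ✓
7: p is T, Diamond not p is T. ✓
8: p is F, Diamond not p is T. ✓
That's 7 of 8 worlds, so 7/8.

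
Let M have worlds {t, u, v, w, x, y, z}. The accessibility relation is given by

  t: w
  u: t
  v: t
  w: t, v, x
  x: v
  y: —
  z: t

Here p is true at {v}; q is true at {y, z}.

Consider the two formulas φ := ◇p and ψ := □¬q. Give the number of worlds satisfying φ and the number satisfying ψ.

2 and 7

For ◇p:
t: successors {w}; p there: w:F. ✗
u: successors {t}; p there: t:F. ✗
v: successors {t}; p there: t:F. ✗
w: successors {t, v, x}; p there: t:F, v:T, x:F. ✓
x: successors {v}; p there: v:T. ✓
y: no successors, so ◇p fails. ✗
z: successors {t}; p there: t:F. ✗
— 2 worlds.
For □¬q:
t: successors {w}; ¬q there: w:T. ✓
u: successors {t}; ¬q there: t:T. ✓
v: successors {t}; ¬q there: t:T. ✓
w: successors {t, v, x}; ¬q there: t:T, v:T, x:T. ✓
x: successors {v}; ¬q there: v:T. ✓
y: no successors, so □¬q holds vacuously. ✓
z: successors {t}; ¬q there: t:T. ✓
— 7 worlds.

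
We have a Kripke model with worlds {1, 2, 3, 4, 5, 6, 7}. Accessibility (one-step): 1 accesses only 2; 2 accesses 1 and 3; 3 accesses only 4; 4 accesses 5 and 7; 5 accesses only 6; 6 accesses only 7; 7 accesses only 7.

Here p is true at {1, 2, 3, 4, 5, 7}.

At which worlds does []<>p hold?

{1, 2, 3, 5, 6, 7}

1: successors {2}; <>p there: 2:T. ✓
2: successors {1, 3}; <>p there: 1:T, 3:T. ✓
3: successors {4}; <>p there: 4:T. ✓
4: successors {5, 7}; <>p there: 5:F, 7:T. ✗
5: successors {6}; <>p there: 6:T. ✓
6: successors {7}; <>p there: 7:T. ✓
7: successors {7}; <>p there: 7:T. ✓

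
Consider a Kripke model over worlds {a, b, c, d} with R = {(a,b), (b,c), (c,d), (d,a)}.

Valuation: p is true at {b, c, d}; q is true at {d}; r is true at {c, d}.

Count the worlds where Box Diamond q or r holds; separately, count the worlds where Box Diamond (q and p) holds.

For Box Diamond q or r:
a: Box Diamond q is F, r is F. ✗
b: Box Diamond q is T, r is F. ✓
c: Box Diamond q is F, r is T. ✓
d: Box Diamond q is F, r is T. ✓
— 3 worlds.
For Box Diamond (q and p):
a: successors {b}; Diamond (q and p) there: b:F. ✗
b: successors {c}; Diamond (q and p) there: c:T. ✓
c: successors {d}; Diamond (q and p) there: d:F. ✗
d: successors {a}; Diamond (q and p) there: a:F. ✗
— 1 world.

3 and 1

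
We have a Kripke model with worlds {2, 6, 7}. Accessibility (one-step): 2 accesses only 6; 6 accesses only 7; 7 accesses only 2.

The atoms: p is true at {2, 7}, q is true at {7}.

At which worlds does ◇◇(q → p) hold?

2: successors {6}; ◇(q → p) there: 6:T. ✓
6: successors {7}; ◇(q → p) there: 7:T. ✓
7: successors {2}; ◇(q → p) there: 2:T. ✓

{2, 6, 7}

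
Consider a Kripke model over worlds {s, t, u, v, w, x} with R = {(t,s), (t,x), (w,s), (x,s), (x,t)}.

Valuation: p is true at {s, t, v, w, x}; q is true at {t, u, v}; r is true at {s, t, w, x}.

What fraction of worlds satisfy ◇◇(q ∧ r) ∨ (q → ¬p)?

5/6

s: ◇◇(q ∧ r) is F, q → ¬p is T. ✓
t: ◇◇(q ∧ r) is T, q → ¬p is F. ✓
u: ◇◇(q ∧ r) is F, q → ¬p is T. ✓
v: ◇◇(q ∧ r) is F, q → ¬p is F. ✗
w: ◇◇(q ∧ r) is F, q → ¬p is T. ✓
x: ◇◇(q ∧ r) is F, q → ¬p is T. ✓
That's 5 of 6 worlds, so 5/6.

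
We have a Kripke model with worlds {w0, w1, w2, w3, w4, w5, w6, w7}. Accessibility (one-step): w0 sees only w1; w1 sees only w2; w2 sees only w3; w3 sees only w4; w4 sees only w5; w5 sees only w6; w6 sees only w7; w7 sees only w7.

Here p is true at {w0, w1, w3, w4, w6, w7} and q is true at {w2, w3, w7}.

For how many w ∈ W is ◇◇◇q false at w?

3

w0: successors {w1}; ◇◇q there: w1:T. ✓
w1: successors {w2}; ◇◇q there: w2:F. ✗
w2: successors {w3}; ◇◇q there: w3:F. ✗
w3: successors {w4}; ◇◇q there: w4:F. ✗
w4: successors {w5}; ◇◇q there: w5:T. ✓
w5: successors {w6}; ◇◇q there: w6:T. ✓
w6: successors {w7}; ◇◇q there: w7:T. ✓
w7: successors {w7}; ◇◇q there: w7:T. ✓
Satisfying worlds: {w0, w4, w5, w6, w7}.
So ◇◇◇q fails at the other 3 worlds.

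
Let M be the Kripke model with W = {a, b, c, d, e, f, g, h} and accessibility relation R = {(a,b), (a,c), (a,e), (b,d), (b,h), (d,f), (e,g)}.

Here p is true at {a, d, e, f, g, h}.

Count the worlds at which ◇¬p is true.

1

a: successors {b, c, e}; ¬p there: b:T, c:T, e:F. ✓
b: successors {d, h}; ¬p there: d:F, h:F. ✗
c: no successors, so ◇¬p fails. ✗
d: successors {f}; ¬p there: f:F. ✗
e: successors {g}; ¬p there: g:F. ✗
f: no successors, so ◇¬p fails. ✗
g: no successors, so ◇¬p fails. ✗
h: no successors, so ◇¬p fails. ✗
Satisfying worlds: {a}.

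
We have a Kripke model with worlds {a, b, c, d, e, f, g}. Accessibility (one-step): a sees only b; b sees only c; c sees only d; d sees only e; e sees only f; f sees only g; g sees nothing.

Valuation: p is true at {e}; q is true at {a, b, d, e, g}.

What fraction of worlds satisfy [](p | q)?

a: successors {b}; p | q there: b:T. ✓
b: successors {c}; p | q there: c:F. ✗
c: successors {d}; p | q there: d:T. ✓
d: successors {e}; p | q there: e:T. ✓
e: successors {f}; p | q there: f:F. ✗
f: successors {g}; p | q there: g:T. ✓
g: no successors, so [](p | q) holds vacuously. ✓
That's 5 of 7 worlds, so 5/7.

5/7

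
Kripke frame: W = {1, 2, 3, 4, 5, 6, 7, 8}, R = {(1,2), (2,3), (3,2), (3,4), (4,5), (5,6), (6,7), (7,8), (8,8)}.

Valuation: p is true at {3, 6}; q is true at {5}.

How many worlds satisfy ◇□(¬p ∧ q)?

1

1: successors {2}; □(¬p ∧ q) there: 2:F. ✗
2: successors {3}; □(¬p ∧ q) there: 3:F. ✗
3: successors {2, 4}; □(¬p ∧ q) there: 2:F, 4:T. ✓
4: successors {5}; □(¬p ∧ q) there: 5:F. ✗
5: successors {6}; □(¬p ∧ q) there: 6:F. ✗
6: successors {7}; □(¬p ∧ q) there: 7:F. ✗
7: successors {8}; □(¬p ∧ q) there: 8:F. ✗
8: successors {8}; □(¬p ∧ q) there: 8:F. ✗
Satisfying worlds: {3}.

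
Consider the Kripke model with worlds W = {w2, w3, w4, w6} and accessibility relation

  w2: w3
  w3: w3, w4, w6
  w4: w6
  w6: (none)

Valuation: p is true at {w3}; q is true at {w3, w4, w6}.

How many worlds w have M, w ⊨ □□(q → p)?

2

w2: successors {w3}; □(q → p) there: w3:F. ✗
w3: successors {w3, w4, w6}; □(q → p) there: w3:F, w4:F, w6:T. ✗
w4: successors {w6}; □(q → p) there: w6:T. ✓
w6: no successors, so □□(q → p) holds vacuously. ✓
Satisfying worlds: {w4, w6}.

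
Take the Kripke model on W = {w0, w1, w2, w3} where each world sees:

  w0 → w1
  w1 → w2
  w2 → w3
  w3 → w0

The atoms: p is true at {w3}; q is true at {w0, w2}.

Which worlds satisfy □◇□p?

{w0}

w0: successors {w1}; ◇□p there: w1:T. ✓
w1: successors {w2}; ◇□p there: w2:F. ✗
w2: successors {w3}; ◇□p there: w3:F. ✗
w3: successors {w0}; ◇□p there: w0:F. ✗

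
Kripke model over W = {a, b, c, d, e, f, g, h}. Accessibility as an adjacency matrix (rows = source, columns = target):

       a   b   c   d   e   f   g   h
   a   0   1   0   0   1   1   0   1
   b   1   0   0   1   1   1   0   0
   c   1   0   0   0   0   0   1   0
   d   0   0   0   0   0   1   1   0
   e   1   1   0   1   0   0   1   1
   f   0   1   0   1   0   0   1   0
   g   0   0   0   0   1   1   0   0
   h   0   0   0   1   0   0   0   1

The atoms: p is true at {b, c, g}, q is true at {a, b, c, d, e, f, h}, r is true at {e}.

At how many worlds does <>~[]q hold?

a: successors {b, e, f, h}; ~[]q there: b:F, e:T, f:T, h:F. ✓
b: successors {a, d, e, f}; ~[]q there: a:F, d:T, e:T, f:T. ✓
c: successors {a, g}; ~[]q there: a:F, g:F. ✗
d: successors {f, g}; ~[]q there: f:T, g:F. ✓
e: successors {a, b, d, g, h}; ~[]q there: a:F, b:F, d:T, g:F, h:F. ✓
f: successors {b, d, g}; ~[]q there: b:F, d:T, g:F. ✓
g: successors {e, f}; ~[]q there: e:T, f:T. ✓
h: successors {d, h}; ~[]q there: d:T, h:F. ✓
Satisfying worlds: {a, b, d, e, f, g, h}.

7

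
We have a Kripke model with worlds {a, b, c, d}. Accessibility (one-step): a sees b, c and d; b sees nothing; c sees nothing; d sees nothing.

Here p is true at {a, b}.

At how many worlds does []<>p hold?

3

a: successors {b, c, d}; <>p there: b:F, c:F, d:F. ✗
b: no successors, so []<>p holds vacuously. ✓
c: no successors, so []<>p holds vacuously. ✓
d: no successors, so []<>p holds vacuously. ✓
Satisfying worlds: {b, c, d}.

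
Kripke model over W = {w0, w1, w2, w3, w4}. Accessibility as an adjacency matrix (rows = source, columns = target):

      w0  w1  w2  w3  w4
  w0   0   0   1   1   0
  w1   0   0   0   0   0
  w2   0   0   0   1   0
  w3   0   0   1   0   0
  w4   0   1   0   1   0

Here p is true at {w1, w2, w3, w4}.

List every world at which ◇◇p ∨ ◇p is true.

w0: ◇◇p is T, ◇p is T. ✓
w1: ◇◇p is F, ◇p is F. ✗
w2: ◇◇p is T, ◇p is T. ✓
w3: ◇◇p is T, ◇p is T. ✓
w4: ◇◇p is T, ◇p is T. ✓

{w0, w2, w3, w4}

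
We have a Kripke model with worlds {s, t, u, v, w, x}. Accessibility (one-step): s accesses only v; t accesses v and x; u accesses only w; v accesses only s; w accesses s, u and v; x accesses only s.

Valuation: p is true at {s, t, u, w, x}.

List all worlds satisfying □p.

s: successors {v}; p there: v:F. ✗
t: successors {v, x}; p there: v:F, x:T. ✗
u: successors {w}; p there: w:T. ✓
v: successors {s}; p there: s:T. ✓
w: successors {s, u, v}; p there: s:T, u:T, v:F. ✗
x: successors {s}; p there: s:T. ✓

{u, v, x}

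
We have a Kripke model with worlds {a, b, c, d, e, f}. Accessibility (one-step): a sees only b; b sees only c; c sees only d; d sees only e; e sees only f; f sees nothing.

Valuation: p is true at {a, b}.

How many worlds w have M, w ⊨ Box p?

a: successors {b}; p there: b:T. ✓
b: successors {c}; p there: c:F. ✗
c: successors {d}; p there: d:F. ✗
d: successors {e}; p there: e:F. ✗
e: successors {f}; p there: f:F. ✗
f: no successors, so Box p holds vacuously. ✓
Satisfying worlds: {a, f}.

2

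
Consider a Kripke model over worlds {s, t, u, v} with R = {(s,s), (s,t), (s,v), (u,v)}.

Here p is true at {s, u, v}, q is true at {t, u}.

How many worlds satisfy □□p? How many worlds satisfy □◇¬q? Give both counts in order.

3 and 2

For □□p:
s: successors {s, t, v}; □p there: s:F, t:T, v:T. ✗
t: no successors, so □□p holds vacuously. ✓
u: successors {v}; □p there: v:T. ✓
v: no successors, so □□p holds vacuously. ✓
— 3 worlds.
For □◇¬q:
s: successors {s, t, v}; ◇¬q there: s:T, t:F, v:F. ✗
t: no successors, so □◇¬q holds vacuously. ✓
u: successors {v}; ◇¬q there: v:F. ✗
v: no successors, so □◇¬q holds vacuously. ✓
— 2 worlds.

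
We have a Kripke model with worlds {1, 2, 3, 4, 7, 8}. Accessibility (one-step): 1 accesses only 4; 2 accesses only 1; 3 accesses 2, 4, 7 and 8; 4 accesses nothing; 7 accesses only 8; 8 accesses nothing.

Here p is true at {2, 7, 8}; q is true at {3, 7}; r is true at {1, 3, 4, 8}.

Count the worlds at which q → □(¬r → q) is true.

1: q is F, □(¬r → q) is T. ✓
2: q is F, □(¬r → q) is T. ✓
3: q is T, □(¬r → q) is F. ✗
4: q is F, □(¬r → q) is T. ✓
7: q is T, □(¬r → q) is T. ✓
8: q is F, □(¬r → q) is T. ✓
Satisfying worlds: {1, 2, 4, 7, 8}.

5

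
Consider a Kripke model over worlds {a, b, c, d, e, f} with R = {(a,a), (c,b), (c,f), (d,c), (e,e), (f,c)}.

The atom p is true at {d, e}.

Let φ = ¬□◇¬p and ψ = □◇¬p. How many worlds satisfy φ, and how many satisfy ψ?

2 and 4

For ¬□◇¬p:
a: □◇¬p is T. ✗
b: □◇¬p is T. ✗
c: □◇¬p is F. ✓
d: □◇¬p is T. ✗
e: □◇¬p is F. ✓
f: □◇¬p is T. ✗
— 2 worlds.
For □◇¬p:
a: successors {a}; ◇¬p there: a:T. ✓
b: no successors, so □◇¬p holds vacuously. ✓
c: successors {b, f}; ◇¬p there: b:F, f:T. ✗
d: successors {c}; ◇¬p there: c:T. ✓
e: successors {e}; ◇¬p there: e:F. ✗
f: successors {c}; ◇¬p there: c:T. ✓
— 4 worlds.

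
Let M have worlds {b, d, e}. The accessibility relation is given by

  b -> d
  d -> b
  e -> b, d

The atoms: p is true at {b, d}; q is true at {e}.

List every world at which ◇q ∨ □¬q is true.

{b, d, e}

b: ◇q is F, □¬q is T. ✓
d: ◇q is F, □¬q is T. ✓
e: ◇q is F, □¬q is T. ✓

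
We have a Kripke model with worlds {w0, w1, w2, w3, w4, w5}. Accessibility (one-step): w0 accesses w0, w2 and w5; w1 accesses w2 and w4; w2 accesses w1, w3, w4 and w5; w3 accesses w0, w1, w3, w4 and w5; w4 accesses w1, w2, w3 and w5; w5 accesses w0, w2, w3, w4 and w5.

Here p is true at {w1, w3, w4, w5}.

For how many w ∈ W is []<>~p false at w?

w0: successors {w0, w2, w5}; <>~p there: w0:T, w2:F, w5:T. ✗
w1: successors {w2, w4}; <>~p there: w2:F, w4:T. ✗
w2: successors {w1, w3, w4, w5}; <>~p there: w1:T, w3:T, w4:T, w5:T. ✓
w3: successors {w0, w1, w3, w4, w5}; <>~p there: w0:T, w1:T, w3:T, w4:T, w5:T. ✓
w4: successors {w1, w2, w3, w5}; <>~p there: w1:T, w2:F, w3:T, w5:T. ✗
w5: successors {w0, w2, w3, w4, w5}; <>~p there: w0:T, w2:F, w3:T, w4:T, w5:T. ✗
Satisfying worlds: {w2, w3}.
So []<>~p fails at the other 4 worlds.

4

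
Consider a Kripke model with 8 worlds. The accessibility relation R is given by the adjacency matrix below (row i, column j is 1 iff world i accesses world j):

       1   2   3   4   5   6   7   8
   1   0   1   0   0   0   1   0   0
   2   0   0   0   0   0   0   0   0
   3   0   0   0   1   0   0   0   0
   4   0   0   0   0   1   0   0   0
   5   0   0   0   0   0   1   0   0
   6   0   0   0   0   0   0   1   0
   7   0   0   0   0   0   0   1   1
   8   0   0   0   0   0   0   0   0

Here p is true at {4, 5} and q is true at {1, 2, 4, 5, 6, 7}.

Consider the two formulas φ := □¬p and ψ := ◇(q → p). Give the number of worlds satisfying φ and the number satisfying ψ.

For □¬p:
1: successors {2, 6}; ¬p there: 2:T, 6:T. ✓
2: no successors, so □¬p holds vacuously. ✓
3: successors {4}; ¬p there: 4:F. ✗
4: successors {5}; ¬p there: 5:F. ✗
5: successors {6}; ¬p there: 6:T. ✓
6: successors {7}; ¬p there: 7:T. ✓
7: successors {7, 8}; ¬p there: 7:T, 8:T. ✓
8: no successors, so □¬p holds vacuously. ✓
— 6 worlds.
For ◇(q → p):
1: successors {2, 6}; q → p there: 2:F, 6:F. ✗
2: no successors, so ◇(q → p) fails. ✗
3: successors {4}; q → p there: 4:T. ✓
4: successors {5}; q → p there: 5:T. ✓
5: successors {6}; q → p there: 6:F. ✗
6: successors {7}; q → p there: 7:F. ✗
7: successors {7, 8}; q → p there: 7:F, 8:T. ✓
8: no successors, so ◇(q → p) fails. ✗
— 3 worlds.

6 and 3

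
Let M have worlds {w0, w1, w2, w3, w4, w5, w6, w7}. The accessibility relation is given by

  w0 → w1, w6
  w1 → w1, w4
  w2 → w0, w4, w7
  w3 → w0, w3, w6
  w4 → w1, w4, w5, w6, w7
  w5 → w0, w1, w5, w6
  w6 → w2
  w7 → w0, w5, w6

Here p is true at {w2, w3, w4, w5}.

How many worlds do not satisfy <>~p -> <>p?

1

w0: <>~p is T, <>p is F. ✗
w1: <>~p is T, <>p is T. ✓
w2: <>~p is T, <>p is T. ✓
w3: <>~p is T, <>p is T. ✓
w4: <>~p is T, <>p is T. ✓
w5: <>~p is T, <>p is T. ✓
w6: <>~p is F, <>p is T. ✓
w7: <>~p is T, <>p is T. ✓
Satisfying worlds: {w1, w2, w3, w4, w5, w6, w7}.
So <>~p -> <>p fails at the other 1 world.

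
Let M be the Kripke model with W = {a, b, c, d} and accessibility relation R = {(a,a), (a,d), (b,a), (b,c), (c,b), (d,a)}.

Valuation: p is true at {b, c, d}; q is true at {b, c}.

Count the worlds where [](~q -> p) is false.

3

a: successors {a, d}; ~q -> p there: a:F, d:T. ✗
b: successors {a, c}; ~q -> p there: a:F, c:T. ✗
c: successors {b}; ~q -> p there: b:T. ✓
d: successors {a}; ~q -> p there: a:F. ✗
Satisfying worlds: {c}.
So [](~q -> p) fails at the other 3 worlds.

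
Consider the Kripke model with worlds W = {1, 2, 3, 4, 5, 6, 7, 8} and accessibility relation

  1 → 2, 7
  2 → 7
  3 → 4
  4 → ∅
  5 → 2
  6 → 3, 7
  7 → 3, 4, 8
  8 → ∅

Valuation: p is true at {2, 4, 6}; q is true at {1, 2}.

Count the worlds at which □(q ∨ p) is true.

4

1: successors {2, 7}; q ∨ p there: 2:T, 7:F. ✗
2: successors {7}; q ∨ p there: 7:F. ✗
3: successors {4}; q ∨ p there: 4:T. ✓
4: no successors, so □(q ∨ p) holds vacuously. ✓
5: successors {2}; q ∨ p there: 2:T. ✓
6: successors {3, 7}; q ∨ p there: 3:F, 7:F. ✗
7: successors {3, 4, 8}; q ∨ p there: 3:F, 4:T, 8:F. ✗
8: no successors, so □(q ∨ p) holds vacuously. ✓
Satisfying worlds: {3, 4, 5, 8}.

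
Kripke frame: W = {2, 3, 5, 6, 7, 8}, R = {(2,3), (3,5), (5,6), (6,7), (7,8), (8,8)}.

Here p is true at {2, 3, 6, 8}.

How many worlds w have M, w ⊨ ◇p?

4

2: successors {3}; p there: 3:T. ✓
3: successors {5}; p there: 5:F. ✗
5: successors {6}; p there: 6:T. ✓
6: successors {7}; p there: 7:F. ✗
7: successors {8}; p there: 8:T. ✓
8: successors {8}; p there: 8:T. ✓
Satisfying worlds: {2, 5, 7, 8}.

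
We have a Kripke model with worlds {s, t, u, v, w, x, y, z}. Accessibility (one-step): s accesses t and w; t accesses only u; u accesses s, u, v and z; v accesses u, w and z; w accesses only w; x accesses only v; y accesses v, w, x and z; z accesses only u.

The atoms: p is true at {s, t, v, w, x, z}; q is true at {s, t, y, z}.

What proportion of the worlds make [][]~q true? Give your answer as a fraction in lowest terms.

1/4

s: successors {t, w}; []~q there: t:T, w:T. ✓
t: successors {u}; []~q there: u:F. ✗
u: successors {s, u, v, z}; []~q there: s:F, u:F, v:F, z:T. ✗
v: successors {u, w, z}; []~q there: u:F, w:T, z:T. ✗
w: successors {w}; []~q there: w:T. ✓
x: successors {v}; []~q there: v:F. ✗
y: successors {v, w, x, z}; []~q there: v:F, w:T, x:T, z:T. ✗
z: successors {u}; []~q there: u:F. ✗
That's 2 of 8 worlds, so 2/8 = 1/4.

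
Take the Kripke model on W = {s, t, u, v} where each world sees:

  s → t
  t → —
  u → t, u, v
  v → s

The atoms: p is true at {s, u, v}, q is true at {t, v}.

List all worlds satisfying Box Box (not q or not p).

{s, t, v}

s: successors {t}; Box (not q or not p) there: t:T. ✓
t: no successors, so Box Box (not q or not p) holds vacuously. ✓
u: successors {t, u, v}; Box (not q or not p) there: t:T, u:F, v:T. ✗
v: successors {s}; Box (not q or not p) there: s:T. ✓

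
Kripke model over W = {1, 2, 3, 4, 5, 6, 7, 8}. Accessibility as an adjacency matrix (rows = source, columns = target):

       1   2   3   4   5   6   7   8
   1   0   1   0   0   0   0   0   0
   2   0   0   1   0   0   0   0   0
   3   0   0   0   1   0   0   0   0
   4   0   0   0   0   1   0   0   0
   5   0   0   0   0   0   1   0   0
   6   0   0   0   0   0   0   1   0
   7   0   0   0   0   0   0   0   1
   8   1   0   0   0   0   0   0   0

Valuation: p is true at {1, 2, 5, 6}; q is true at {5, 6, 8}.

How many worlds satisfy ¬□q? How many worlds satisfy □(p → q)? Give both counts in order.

For ¬□q:
1: □q is F. ✓
2: □q is F. ✓
3: □q is F. ✓
4: □q is T. ✗
5: □q is T. ✗
6: □q is F. ✓
7: □q is T. ✗
8: □q is F. ✓
— 5 worlds.
For □(p → q):
1: successors {2}; p → q there: 2:F. ✗
2: successors {3}; p → q there: 3:T. ✓
3: successors {4}; p → q there: 4:T. ✓
4: successors {5}; p → q there: 5:T. ✓
5: successors {6}; p → q there: 6:T. ✓
6: successors {7}; p → q there: 7:T. ✓
7: successors {8}; p → q there: 8:T. ✓
8: successors {1}; p → q there: 1:F. ✗
— 6 worlds.

5 and 6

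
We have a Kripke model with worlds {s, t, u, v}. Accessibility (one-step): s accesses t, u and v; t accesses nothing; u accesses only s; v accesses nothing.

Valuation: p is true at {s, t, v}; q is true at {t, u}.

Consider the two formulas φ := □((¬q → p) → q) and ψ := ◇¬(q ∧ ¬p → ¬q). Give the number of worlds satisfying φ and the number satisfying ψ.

For □((¬q → p) → q):
s: successors {t, u, v}; (¬q → p) → q there: t:T, u:T, v:F. ✗
t: no successors, so □((¬q → p) → q) holds vacuously. ✓
u: successors {s}; (¬q → p) → q there: s:F. ✗
v: no successors, so □((¬q → p) → q) holds vacuously. ✓
— 2 worlds.
For ◇¬(q ∧ ¬p → ¬q):
s: successors {t, u, v}; ¬(q ∧ ¬p → ¬q) there: t:F, u:T, v:F. ✓
t: no successors, so ◇¬(q ∧ ¬p → ¬q) fails. ✗
u: successors {s}; ¬(q ∧ ¬p → ¬q) there: s:F. ✗
v: no successors, so ◇¬(q ∧ ¬p → ¬q) fails. ✗
— 1 world.

2 and 1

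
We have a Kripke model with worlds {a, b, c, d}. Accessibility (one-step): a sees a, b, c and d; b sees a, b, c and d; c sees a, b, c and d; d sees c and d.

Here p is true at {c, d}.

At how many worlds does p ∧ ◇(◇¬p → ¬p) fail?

a: p is F, ◇(◇¬p → ¬p) is T. ✗
b: p is F, ◇(◇¬p → ¬p) is T. ✗
c: p is T, ◇(◇¬p → ¬p) is T. ✓
d: p is T, ◇(◇¬p → ¬p) is T. ✓
Satisfying worlds: {c, d}.
So p ∧ ◇(◇¬p → ¬p) fails at the other 2 worlds.

2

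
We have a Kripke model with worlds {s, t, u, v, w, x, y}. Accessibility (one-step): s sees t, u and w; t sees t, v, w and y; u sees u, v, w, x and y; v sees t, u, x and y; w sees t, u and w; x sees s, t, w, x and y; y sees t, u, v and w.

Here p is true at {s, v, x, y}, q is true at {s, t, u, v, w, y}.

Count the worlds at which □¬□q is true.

0

s: successors {t, u, w}; ¬□q there: t:F, u:T, w:F. ✗
t: successors {t, v, w, y}; ¬□q there: t:F, v:T, w:F, y:F. ✗
u: successors {u, v, w, x, y}; ¬□q there: u:T, v:T, w:F, x:T, y:F. ✗
v: successors {t, u, x, y}; ¬□q there: t:F, u:T, x:T, y:F. ✗
w: successors {t, u, w}; ¬□q there: t:F, u:T, w:F. ✗
x: successors {s, t, w, x, y}; ¬□q there: s:F, t:F, w:F, x:T, y:F. ✗
y: successors {t, u, v, w}; ¬□q there: t:F, u:T, v:T, w:F. ✗
Satisfying worlds: ∅.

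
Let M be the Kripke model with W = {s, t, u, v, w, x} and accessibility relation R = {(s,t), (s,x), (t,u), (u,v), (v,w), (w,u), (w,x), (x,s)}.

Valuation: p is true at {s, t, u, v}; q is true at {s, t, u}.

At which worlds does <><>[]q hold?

s: successors {t, x}; <>[]q there: t:F, x:F. ✗
t: successors {u}; <>[]q there: u:F. ✗
u: successors {v}; <>[]q there: v:F. ✗
v: successors {w}; <>[]q there: w:T. ✓
w: successors {u, x}; <>[]q there: u:F, x:F. ✗
x: successors {s}; <>[]q there: s:T. ✓

{v, x}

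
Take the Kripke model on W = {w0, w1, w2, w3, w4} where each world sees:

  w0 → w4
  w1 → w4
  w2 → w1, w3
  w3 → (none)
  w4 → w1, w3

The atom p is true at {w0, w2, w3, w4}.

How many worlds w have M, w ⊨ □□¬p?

w0: successors {w4}; □¬p there: w4:F. ✗
w1: successors {w4}; □¬p there: w4:F. ✗
w2: successors {w1, w3}; □¬p there: w1:F, w3:T. ✗
w3: no successors, so □□¬p holds vacuously. ✓
w4: successors {w1, w3}; □¬p there: w1:F, w3:T. ✗
Satisfying worlds: {w3}.

1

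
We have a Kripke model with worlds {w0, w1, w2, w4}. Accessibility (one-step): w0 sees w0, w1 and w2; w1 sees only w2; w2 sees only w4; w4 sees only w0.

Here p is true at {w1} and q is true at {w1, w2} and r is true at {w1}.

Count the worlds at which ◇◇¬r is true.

w0: successors {w0, w1, w2}; ◇¬r there: w0:T, w1:T, w2:T. ✓
w1: successors {w2}; ◇¬r there: w2:T. ✓
w2: successors {w4}; ◇¬r there: w4:T. ✓
w4: successors {w0}; ◇¬r there: w0:T. ✓
Satisfying worlds: {w0, w1, w2, w4}.

4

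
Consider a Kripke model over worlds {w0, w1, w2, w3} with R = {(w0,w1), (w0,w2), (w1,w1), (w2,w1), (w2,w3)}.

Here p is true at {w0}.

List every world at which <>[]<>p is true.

w0: successors {w1, w2}; []<>p there: w1:F, w2:F. ✗
w1: successors {w1}; []<>p there: w1:F. ✗
w2: successors {w1, w3}; []<>p there: w1:F, w3:T. ✓
w3: no successors, so <>[]<>p fails. ✗

{w2}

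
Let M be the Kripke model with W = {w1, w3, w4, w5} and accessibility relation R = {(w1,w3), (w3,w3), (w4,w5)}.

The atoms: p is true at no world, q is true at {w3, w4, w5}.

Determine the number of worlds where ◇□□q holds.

w1: successors {w3}; □□q there: w3:T. ✓
w3: successors {w3}; □□q there: w3:T. ✓
w4: successors {w5}; □□q there: w5:T. ✓
w5: no successors, so ◇□□q fails. ✗
Satisfying worlds: {w1, w3, w4}.

3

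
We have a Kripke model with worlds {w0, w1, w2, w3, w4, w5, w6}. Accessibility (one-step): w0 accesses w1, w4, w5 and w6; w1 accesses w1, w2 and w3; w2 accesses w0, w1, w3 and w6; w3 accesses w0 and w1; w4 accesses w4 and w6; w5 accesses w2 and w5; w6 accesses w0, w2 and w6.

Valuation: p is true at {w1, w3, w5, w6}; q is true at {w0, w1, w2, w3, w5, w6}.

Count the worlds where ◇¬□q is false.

2

w0: successors {w1, w4, w5, w6}; ¬□q there: w1:F, w4:T, w5:F, w6:F. ✓
w1: successors {w1, w2, w3}; ¬□q there: w1:F, w2:F, w3:F. ✗
w2: successors {w0, w1, w3, w6}; ¬□q there: w0:T, w1:F, w3:F, w6:F. ✓
w3: successors {w0, w1}; ¬□q there: w0:T, w1:F. ✓
w4: successors {w4, w6}; ¬□q there: w4:T, w6:F. ✓
w5: successors {w2, w5}; ¬□q there: w2:F, w5:F. ✗
w6: successors {w0, w2, w6}; ¬□q there: w0:T, w2:F, w6:F. ✓
Satisfying worlds: {w0, w2, w3, w4, w6}.
So ◇¬□q fails at the other 2 worlds.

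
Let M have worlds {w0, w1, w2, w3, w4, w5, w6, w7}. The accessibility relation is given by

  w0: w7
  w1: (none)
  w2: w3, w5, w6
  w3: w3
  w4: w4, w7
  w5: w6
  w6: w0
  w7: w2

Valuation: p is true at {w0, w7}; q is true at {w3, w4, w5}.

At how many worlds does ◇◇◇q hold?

w0: successors {w7}; ◇◇q there: w7:T. ✓
w1: no successors, so ◇◇◇q fails. ✗
w2: successors {w3, w5, w6}; ◇◇q there: w3:T, w5:F, w6:F. ✓
w3: successors {w3}; ◇◇q there: w3:T. ✓
w4: successors {w4, w7}; ◇◇q there: w4:T, w7:T. ✓
w5: successors {w6}; ◇◇q there: w6:F. ✗
w6: successors {w0}; ◇◇q there: w0:F. ✗
w7: successors {w2}; ◇◇q there: w2:T. ✓
Satisfying worlds: {w0, w2, w3, w4, w7}.

5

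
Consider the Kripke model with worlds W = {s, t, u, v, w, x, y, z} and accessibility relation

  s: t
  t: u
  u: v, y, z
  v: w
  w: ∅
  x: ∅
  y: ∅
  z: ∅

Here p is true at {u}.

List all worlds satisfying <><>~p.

{t, u}

s: successors {t}; <>~p there: t:F. ✗
t: successors {u}; <>~p there: u:T. ✓
u: successors {v, y, z}; <>~p there: v:T, y:F, z:F. ✓
v: successors {w}; <>~p there: w:F. ✗
w: no successors, so <><>~p fails. ✗
x: no successors, so <><>~p fails. ✗
y: no successors, so <><>~p fails. ✗
z: no successors, so <><>~p fails. ✗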